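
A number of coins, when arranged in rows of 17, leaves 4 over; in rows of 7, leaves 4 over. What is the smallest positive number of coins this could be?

x ≡ 4 (mod 7) gives x ∈ {4}.
The first of these with x mod 17 = 4 is 4.

4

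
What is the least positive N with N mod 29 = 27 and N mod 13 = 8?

x ≡ 8 (mod 13) gives x ∈ {8, 21, 34, 47, 60, 73, 86, 99, …}.
The first of these with x mod 29 = 27 is 346.

346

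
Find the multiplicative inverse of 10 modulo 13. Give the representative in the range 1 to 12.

4

10·4 = 40 = 3·13 + 1, so 10⁻¹ ≡ 4 (mod 13).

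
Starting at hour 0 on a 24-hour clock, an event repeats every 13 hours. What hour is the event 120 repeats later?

0

120·13 = 1560.
1560 = 65·24 + 0, so 1560 mod 24 = 0.
(0 + 0) mod 24 = 0.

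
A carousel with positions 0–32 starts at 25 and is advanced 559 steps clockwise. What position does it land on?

23

559 − 16·33 = 31, so 559 ≡ 31 (mod 33).
(25 + 31) mod 33 = 23.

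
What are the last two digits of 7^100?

By repeated squaring mod 100: 7^1≡7, 7^2≡49, 7^4≡1, 7^8≡1, 7^16≡1, 7^32≡1, 7^64≡1.
100 = 4 + 32 + 64, so 7^100 ≡ 1·1·1 ≡ 1 (mod 100).

01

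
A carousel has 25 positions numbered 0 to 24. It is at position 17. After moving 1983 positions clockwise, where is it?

Dividing 1983 by 25 gives quotient 79 and remainder 8.
(17 + 8) mod 25 = 0.

0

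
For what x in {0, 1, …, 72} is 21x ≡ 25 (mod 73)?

21⁻¹ ≡ 7 (mod 73) because 21·7 = 147 = 2·73 + 1.
So x ≡ 7·25 = 175 ≡ 29 (mod 73).
Check: 21·29 = 609 = 8·73 + 25.

29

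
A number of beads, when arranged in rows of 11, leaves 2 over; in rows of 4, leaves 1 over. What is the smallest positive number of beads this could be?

13

x ≡ 1 (mod 4) gives x ∈ {1, 5, 9, 13}.
The first of these with x mod 11 = 2 is 13.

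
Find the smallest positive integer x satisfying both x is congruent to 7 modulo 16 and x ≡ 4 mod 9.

103

Since 9·9 ≡ 1 (mod 16), take x = 4 + 9·((7−4)·9 mod 16) = 4 + 9·11 = 103.
Check: 103 mod 16 = 7, 103 mod 9 = 4.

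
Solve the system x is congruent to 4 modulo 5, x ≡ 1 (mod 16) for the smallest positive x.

49

x ≡ 4 (mod 5) gives x ∈ {4, 9, 14, 19, 24, 29, 34, 39, …}.
The first of these with x mod 16 = 1 is 49.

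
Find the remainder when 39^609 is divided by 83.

76

Square-and-reduce mod 83: 39^1≡39, 39^2≡27, 39^4≡65, 39^8≡75, 39^16≡64, 39^32≡29, 39^64≡11, 39^128≡38, 39^256≡33, 39^512≡10.
Since 609 = 1 + 32 + 64 + 512 in binary, 39^609 ≡ 39·29·11·10 ≡ 76 (mod 83).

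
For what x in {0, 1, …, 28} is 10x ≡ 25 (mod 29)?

17

The inverse of 10 mod 29 is 3 (since 10·3 = 30 ≡ 1).
So x ≡ 3·25 = 75 ≡ 17 (mod 29).
Check: 10·17 = 170 = 5·29 + 25.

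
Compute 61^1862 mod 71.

5

By repeated squaring mod 71: 61^1≡61, 61^2≡29, 61^4≡60, 61^8≡50, 61^16≡15, 61^32≡12, 61^64≡2, 61^128≡4, 61^256≡16, 61^512≡43, 61^1024≡3.
1862 = 2 + 4 + 64 + 256 + 512 + 1024, so 61^1862 ≡ 29·60·2·16·43·3 ≡ 5 (mod 71).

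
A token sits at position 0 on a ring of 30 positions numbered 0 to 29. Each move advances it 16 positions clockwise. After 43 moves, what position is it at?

43·16 = 688.
Dividing 688 by 30 gives quotient 22 and remainder 28.
(0 + 28) mod 30 = 28.

28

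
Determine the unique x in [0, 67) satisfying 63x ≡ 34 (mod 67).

63⁻¹ ≡ 50 (mod 67) because 63·50 = 3150 = 47·67 + 1.
Multiplying both sides by 50: x ≡ 50·34 = 1700 ≡ 25 (mod 67).
Check: 63·25 = 1575 = 23·67 + 34.

25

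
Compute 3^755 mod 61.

60

Square-and-reduce mod 61: 3^1≡3, 3^2≡9, 3^4≡20, 3^8≡34, 3^16≡58, 3^32≡9, 3^64≡20, 3^128≡34, 3^256≡58, 3^512≡9.
755 = 1 + 2 + 16 + 32 + 64 + 128 + 512, so 3^755 ≡ 3·9·58·9·20·34·9 ≡ 60 (mod 61).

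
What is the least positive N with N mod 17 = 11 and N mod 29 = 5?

266

Since 29·10 ≡ 1 (mod 17), take x = 5 + 29·((11−5)·10 mod 17) = 5 + 29·9 = 266.
Check: 266 mod 17 = 11, 266 mod 29 = 5.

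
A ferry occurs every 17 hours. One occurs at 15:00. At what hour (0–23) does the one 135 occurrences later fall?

6

135·17 = 2295.
Dividing 2295 by 24 gives quotient 95 and remainder 15.
(15 + 15) mod 24 = 6.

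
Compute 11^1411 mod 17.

By repeated squaring mod 17: 11^1≡11, 11^2≡2, 11^4≡4, 11^8≡16, 11^16≡1, 11^32≡1, 11^64≡1, 11^128≡1, 11^256≡1, 11^512≡1, 11^1024≡1.
Since 1411 = 1 + 2 + 128 + 256 + 1024 in binary, 11^1411 ≡ 11·2·1·1·1 ≡ 5 (mod 17).

5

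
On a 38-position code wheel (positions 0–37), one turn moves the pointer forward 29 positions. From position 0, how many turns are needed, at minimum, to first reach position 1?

21

29·21 = 609 = 16·38 + 1, so 29⁻¹ ≡ 21 (mod 38).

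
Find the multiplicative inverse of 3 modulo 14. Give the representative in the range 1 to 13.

5

3·5 = 15 = 1·14 + 1, so 3⁻¹ ≡ 5 (mod 14).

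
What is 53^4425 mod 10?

Last digits of 3^n: 3, 9, 7, 1 (period 4).
4425 leaves remainder 1 on division by 4, so 53^4425 ends in 3.

3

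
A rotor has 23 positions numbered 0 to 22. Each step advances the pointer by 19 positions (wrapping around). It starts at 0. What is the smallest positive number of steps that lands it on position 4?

22

19⁻¹ ≡ 17 (mod 23) because 19·17 = 323 = 14·23 + 1.
Multiplying both sides by 17: x ≡ 17·4 = 68 ≡ 22 (mod 23).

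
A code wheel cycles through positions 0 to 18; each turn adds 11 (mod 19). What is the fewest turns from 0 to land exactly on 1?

19 = 1·11 + 8
11 = 1·8 + 3
8 = 2·3 + 2
3 = 1·2 + 1
2 = 2·1 + 0
Back-substituting gives 11·7 ≡ 1 (mod 19).

7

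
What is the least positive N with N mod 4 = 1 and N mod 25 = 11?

x ≡ 1 (mod 4) gives x ∈ {1, 5, 9, 13, 17, 21, 25, 29, …}.
The first of these with x mod 25 = 11 is 61.

61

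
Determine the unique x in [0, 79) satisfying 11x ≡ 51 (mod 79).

11⁻¹ ≡ 36 (mod 79) because 11·36 = 396 = 5·79 + 1.
Multiplying both sides by 36: x ≡ 36·51 = 1836 ≡ 19 (mod 79).
Check: 11·19 = 209 = 2·79 + 51.

19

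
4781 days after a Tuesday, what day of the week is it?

Tuesday

4781 = 683·7 + 0, so 4781 mod 7 = 0.
Tuesday + 0 days → Tuesday.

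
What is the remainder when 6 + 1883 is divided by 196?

1883 = 9·196 + 119, so 1883 mod 196 = 119.
(6 + 119) mod 196 = 125.

125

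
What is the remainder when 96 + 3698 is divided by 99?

32

Dividing 3698 by 99 gives quotient 37 and remainder 35.
(96 + 35) mod 99 = 32.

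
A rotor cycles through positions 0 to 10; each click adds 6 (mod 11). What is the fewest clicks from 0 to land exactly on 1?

2

6·2 = 12 = 1·11 + 1, so 6⁻¹ ≡ 2 (mod 11).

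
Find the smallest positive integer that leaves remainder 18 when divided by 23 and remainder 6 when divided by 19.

Since 19·17 ≡ 1 (mod 23), take x = 6 + 19·((18−6)·17 mod 23) = 6 + 19·20 = 386.
Check: 386 mod 23 = 18, 386 mod 19 = 6.

386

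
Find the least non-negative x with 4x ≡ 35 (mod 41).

4⁻¹ ≡ 31 (mod 41) because 4·31 = 124 = 3·41 + 1.
So x ≡ 31·35 = 1085 ≡ 19 (mod 41).
Check: 4·19 = 76 = 1·41 + 35.

19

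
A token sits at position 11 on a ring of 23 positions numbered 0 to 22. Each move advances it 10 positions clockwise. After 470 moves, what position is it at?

470·10 = 4700.
4700 mod 23 = 8 (since 204·23 = 4692).
(11 + 8) mod 23 = 19.

19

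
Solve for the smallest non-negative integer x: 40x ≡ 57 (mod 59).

56

The inverse of 40 mod 59 is 31 (since 40·31 = 1240 ≡ 1).
Multiplying both sides by 31: x ≡ 31·57 = 1767 ≡ 56 (mod 59).
Check: 40·56 = 2240 = 37·59 + 57.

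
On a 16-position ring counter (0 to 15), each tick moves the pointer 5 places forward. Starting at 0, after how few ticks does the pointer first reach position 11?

15

The inverse of 5 mod 16 is 13 (since 5·13 = 65 ≡ 1).
Multiplying both sides by 13: x ≡ 13·11 = 143 ≡ 15 (mod 16).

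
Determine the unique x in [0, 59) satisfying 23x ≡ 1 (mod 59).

18

The inverse of 23 mod 59 is 18 (since 23·18 = 414 ≡ 1).
Multiplying both sides by 18: x ≡ 18·1 = 18 ≡ 18 (mod 59).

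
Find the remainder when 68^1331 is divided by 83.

70

Successive squares of 68 mod 83: 68^1≡68, 68^2≡59, 68^4≡78, 68^8≡25, 68^16≡44, 68^32≡27, 68^64≡65, 68^128≡75, 68^256≡64, 68^512≡29, 68^1024≡11.
1331 = 1 + 2 + 16 + 32 + 256 + 1024, so 68^1331 ≡ 68·59·44·27·64·11 ≡ 70 (mod 83).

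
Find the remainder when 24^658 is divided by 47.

42

Successive squares of 24 mod 47: 24^1≡24, 24^2≡12, 24^4≡3, 24^8≡9, 24^16≡34, 24^32≡28, 24^64≡32, 24^128≡37, 24^256≡6, 24^512≡36.
658 = 2 + 16 + 128 + 512, so 24^658 ≡ 12·34·37·36 ≡ 42 (mod 47).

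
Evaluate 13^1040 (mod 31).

Square-and-reduce mod 31: 13^1≡13, 13^2≡14, 13^4≡10, 13^8≡7, 13^16≡18, 13^32≡14, 13^64≡10, 13^128≡7, 13^256≡18, 13^512≡14, 13^1024≡10.
Since 1040 = 16 + 1024 in binary, 13^1040 ≡ 18·10 ≡ 25 (mod 31).

25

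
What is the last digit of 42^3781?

Powers of 2 mod 10 repeat with period 4: 2, 4, 8, 6.
3781 leaves remainder 1 on division by 4, so 42^3781 ends in 2.

2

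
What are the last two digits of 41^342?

Square-and-reduce mod 100: 41^1≡41, 41^2≡81, 41^4≡61, 41^8≡21, 41^16≡41, 41^32≡81, 41^64≡61, 41^128≡21, 41^256≡41.
Since 342 = 2 + 4 + 16 + 64 + 256 in binary, 41^342 ≡ 81·61·41·61·41 ≡ 81 (mod 100).

81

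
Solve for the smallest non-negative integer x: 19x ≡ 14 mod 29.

19⁻¹ ≡ 26 (mod 29) because 19·26 = 494 = 17·29 + 1.
Multiplying both sides by 26: x ≡ 26·14 = 364 ≡ 16 (mod 29).

16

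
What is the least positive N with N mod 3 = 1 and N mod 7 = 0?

Since 7·1 ≡ 1 (mod 3), take x = 0 + 7·((1−0)·1 mod 3) = 0 + 7·1 = 7.
Check: 7 mod 3 = 1, 7 mod 7 = 0.

7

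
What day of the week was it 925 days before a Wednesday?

925 − 132·7 = 1, so 925 ≡ 1 (mod 7).
Wednesday − 1 day → Tuesday.

Tuesday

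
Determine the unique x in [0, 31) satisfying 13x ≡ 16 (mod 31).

13⁻¹ ≡ 12 (mod 31) because 13·12 = 156 = 5·31 + 1.
Multiplying both sides by 12: x ≡ 12·16 = 192 ≡ 6 (mod 31).
Check: 13·6 = 78 = 2·31 + 16.

6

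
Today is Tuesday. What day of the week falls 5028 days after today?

5028 − 718·7 = 2, so 5028 ≡ 2 (mod 7).
Tuesday + 2 days → Thursday.

Thursday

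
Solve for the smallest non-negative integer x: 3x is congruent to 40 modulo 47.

The inverse of 3 mod 47 is 16 (since 3·16 = 48 ≡ 1).
So x ≡ 16·40 = 640 ≡ 29 (mod 47).
Check: 3·29 = 87 = 1·47 + 40.

29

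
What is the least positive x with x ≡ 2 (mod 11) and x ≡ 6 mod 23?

Since 23·1 ≡ 1 (mod 11), take x = 6 + 23·((2−6)·1 mod 11) = 6 + 23·7 = 167.
Check: 167 mod 11 = 2, 167 mod 23 = 6.

167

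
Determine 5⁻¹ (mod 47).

19

47 = 9·5 + 2
5 = 2·2 + 1
2 = 2·1 + 0
Back-substituting gives 5·19 ≡ 1 (mod 47).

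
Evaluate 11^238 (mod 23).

By repeated squaring mod 23: 11^1≡11, 11^2≡6, 11^4≡13, 11^8≡8, 11^16≡18, 11^32≡2, 11^64≡4, 11^128≡16.
Since 238 = 2 + 4 + 8 + 32 + 64 + 128 in binary, 11^238 ≡ 6·13·8·2·4·16 ≡ 16 (mod 23).

16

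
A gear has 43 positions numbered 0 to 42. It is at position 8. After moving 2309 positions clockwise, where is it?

2309 mod 43 = 30 (since 53·43 = 2279).
(8 + 30) mod 43 = 38.

38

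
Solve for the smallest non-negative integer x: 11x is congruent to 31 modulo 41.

14

11⁻¹ ≡ 15 (mod 41) because 11·15 = 165 = 4·41 + 1.
So x ≡ 15·31 = 465 ≡ 14 (mod 41).
Check: 11·14 = 154 = 3·41 + 31.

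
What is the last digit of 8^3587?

2

Powers of 8 mod 10 repeat with period 4: 8, 4, 2, 6.
3587 leaves remainder 3 on division by 4, so 8^3587 ends in 2.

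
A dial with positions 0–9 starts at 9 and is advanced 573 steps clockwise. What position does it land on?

Dividing 573 by 10 gives quotient 57 and remainder 3.
(9 + 3) mod 10 = 2.

2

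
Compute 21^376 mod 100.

Successive squares of 21 mod 100: 21^1≡21, 21^2≡41, 21^4≡81, 21^8≡61, 21^16≡21, 21^32≡41, 21^64≡81, 21^128≡61, 21^256≡21.
Since 376 = 8 + 16 + 32 + 64 + 256 in binary, 21^376 ≡ 61·21·41·81·21 ≡ 21 (mod 100).

21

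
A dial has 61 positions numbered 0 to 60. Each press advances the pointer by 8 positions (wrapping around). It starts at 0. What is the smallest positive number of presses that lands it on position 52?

37

The inverse of 8 mod 61 is 23 (since 8·23 = 184 ≡ 1).
So x ≡ 23·52 = 1196 ≡ 37 (mod 61).
Check: 8·37 = 296 = 4·61 + 52.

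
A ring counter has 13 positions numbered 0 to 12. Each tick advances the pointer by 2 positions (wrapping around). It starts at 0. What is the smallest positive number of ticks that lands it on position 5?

9

2⁻¹ ≡ 7 (mod 13) because 2·7 = 14 = 1·13 + 1.
Multiplying both sides by 7: x ≡ 7·5 = 35 ≡ 9 (mod 13).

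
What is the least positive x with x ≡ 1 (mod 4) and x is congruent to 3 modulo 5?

13

Since 5·1 ≡ 1 (mod 4), take x = 3 + 5·((1−3)·1 mod 4) = 3 + 5·2 = 13.
Check: 13 mod 4 = 1, 13 mod 5 = 3.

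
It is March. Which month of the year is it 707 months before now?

707 mod 12 = 11 (since 58·12 = 696).
March − 11 months → April.

April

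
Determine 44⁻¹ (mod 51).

29

44·29 = 1276 = 25·51 + 1, so 44⁻¹ ≡ 29 (mod 51).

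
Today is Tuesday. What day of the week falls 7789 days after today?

Sunday

7789 mod 7 = 5 (since 1112·7 = 7784).
Tuesday + 5 days → Sunday.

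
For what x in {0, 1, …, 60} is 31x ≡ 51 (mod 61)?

41

31⁻¹ ≡ 2 (mod 61) because 31·2 = 62 = 1·61 + 1.
Multiplying both sides by 2: x ≡ 2·51 = 102 ≡ 41 (mod 61).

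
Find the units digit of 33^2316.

Last digits of 3^n: 3, 9, 7, 1 (period 4).
2316 leaves remainder 0 on division by 4, so 33^2316 ends in 1.

1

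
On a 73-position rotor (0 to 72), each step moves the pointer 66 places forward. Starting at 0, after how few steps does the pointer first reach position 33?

37

66⁻¹ ≡ 52 (mod 73) because 66·52 = 3432 = 47·73 + 1.
Multiplying both sides by 52: x ≡ 52·33 = 1716 ≡ 37 (mod 73).
Check: 66·37 = 2442 = 33·73 + 33.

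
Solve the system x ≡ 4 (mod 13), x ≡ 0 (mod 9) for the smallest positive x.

x ≡ 0 (mod 9) gives x ∈ {0, 9, 18, 27, 36, 45, 54, 63, …}.
The first of these with x mod 13 = 4 is 108.

108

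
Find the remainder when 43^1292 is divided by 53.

42

Successive squares of 43 mod 53: 43^1≡43, 43^2≡47, 43^4≡36, 43^8≡24, 43^16≡46, 43^32≡49, 43^64≡16, 43^128≡44, 43^256≡28, 43^512≡42, 43^1024≡15.
1292 = 4 + 8 + 256 + 1024, so 43^1292 ≡ 36·24·28·15 ≡ 42 (mod 53).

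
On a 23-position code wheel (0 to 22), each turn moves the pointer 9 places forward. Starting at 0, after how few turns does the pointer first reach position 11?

The inverse of 9 mod 23 is 18 (since 9·18 = 162 ≡ 1).
So x ≡ 18·11 = 198 ≡ 14 (mod 23).

14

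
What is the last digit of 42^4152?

The units digit of 42^n cycles with period 4: 2, 4, 8, 6, …
4152 mod 4 = 0, so the last digit matches 2^4 = 6.

6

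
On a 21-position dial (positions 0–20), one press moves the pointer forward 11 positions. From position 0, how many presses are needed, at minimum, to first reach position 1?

2

21 = 1·11 + 10
11 = 1·10 + 1
10 = 10·1 + 0
Back-substituting gives 11·2 ≡ 1 (mod 21).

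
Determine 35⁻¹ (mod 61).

7

61 = 1·35 + 26
35 = 1·26 + 9
26 = 2·9 + 8
9 = 1·8 + 1
8 = 8·1 + 0
Back-substituting gives 35·7 ≡ 1 (mod 61).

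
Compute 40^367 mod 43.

10

Square-and-reduce mod 43: 40^1≡40, 40^2≡9, 40^4≡38, 40^8≡25, 40^16≡23, 40^32≡13, 40^64≡40, 40^128≡9, 40^256≡38.
Since 367 = 1 + 2 + 4 + 8 + 32 + 64 + 256 in binary, 40^367 ≡ 40·9·38·25·13·40·38 ≡ 10 (mod 43).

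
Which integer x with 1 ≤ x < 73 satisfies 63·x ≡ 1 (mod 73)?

51

73 = 1·63 + 10
63 = 6·10 + 3
10 = 3·3 + 1
3 = 3·1 + 0
Back-substituting gives 63·51 ≡ 1 (mod 73).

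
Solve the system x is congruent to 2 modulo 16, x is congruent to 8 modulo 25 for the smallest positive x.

258

x ≡ 2 (mod 16) gives x ∈ {2, 18, 34, 50, 66, 82, 98, 114, …}.
The first of these with x mod 25 = 8 is 258.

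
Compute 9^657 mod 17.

By repeated squaring mod 17: 9^1≡9, 9^2≡13, 9^4≡16, 9^8≡1, 9^16≡1, 9^32≡1, 9^64≡1, 9^128≡1, 9^256≡1, 9^512≡1.
Since 657 = 1 + 16 + 128 + 512 in binary, 9^657 ≡ 9·1·1·1 ≡ 9 (mod 17).

9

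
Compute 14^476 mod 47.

2

Square-and-reduce mod 47: 14^1≡14, 14^2≡8, 14^4≡17, 14^8≡7, 14^16≡2, 14^32≡4, 14^64≡16, 14^128≡21, 14^256≡18.
Since 476 = 4 + 8 + 16 + 64 + 128 + 256 in binary, 14^476 ≡ 17·7·2·16·21·18 ≡ 2 (mod 47).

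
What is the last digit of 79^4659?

9

Powers of 9 mod 10 repeat with period 2: 9, 1.
4659 leaves remainder 1 on division by 2, so 79^4659 ends in 9.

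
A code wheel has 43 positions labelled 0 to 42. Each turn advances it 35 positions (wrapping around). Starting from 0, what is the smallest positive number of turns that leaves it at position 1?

16

43 = 1·35 + 8
35 = 4·8 + 3
8 = 2·3 + 2
3 = 1·2 + 1
2 = 2·1 + 0
Back-substituting gives 35·16 ≡ 1 (mod 43).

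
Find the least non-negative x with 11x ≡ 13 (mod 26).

11⁻¹ ≡ 19 (mod 26) because 11·19 = 209 = 8·26 + 1.
Multiplying both sides by 19: x ≡ 19·13 = 247 ≡ 13 (mod 26).
Check: 11·13 = 143 = 5·26 + 13.

13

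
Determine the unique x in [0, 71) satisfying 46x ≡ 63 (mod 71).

46⁻¹ ≡ 17 (mod 71) because 46·17 = 782 = 11·71 + 1.
Multiplying both sides by 17: x ≡ 17·63 = 1071 ≡ 6 (mod 71).

6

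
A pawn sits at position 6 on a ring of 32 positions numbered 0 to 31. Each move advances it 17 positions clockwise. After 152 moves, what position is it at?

30

152·17 = 2584.
2584 = 80·32 + 24, so 2584 mod 32 = 24.
(6 + 24) mod 32 = 30.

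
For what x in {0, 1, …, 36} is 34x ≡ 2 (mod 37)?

34⁻¹ ≡ 12 (mod 37) because 34·12 = 408 = 11·37 + 1.
Multiplying both sides by 12: x ≡ 12·2 = 24 ≡ 24 (mod 37).

24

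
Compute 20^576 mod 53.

46

By repeated squaring mod 53: 20^1≡20, 20^2≡29, 20^4≡46, 20^8≡49, 20^16≡16, 20^32≡44, 20^64≡28, 20^128≡42, 20^256≡15, 20^512≡13.
Since 576 = 64 + 512 in binary, 20^576 ≡ 28·13 ≡ 46 (mod 53).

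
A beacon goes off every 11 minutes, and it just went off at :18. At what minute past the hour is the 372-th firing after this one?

372·11 = 4092.
Dividing 4092 by 60 gives quotient 68 and remainder 12.
(18 + 12) mod 60 = 30.

30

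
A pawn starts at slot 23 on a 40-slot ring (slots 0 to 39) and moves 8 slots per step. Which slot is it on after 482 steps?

482·8 = 3856.
3856 mod 40 = 16 (since 96·40 = 3840).
(23 + 16) mod 40 = 39.

39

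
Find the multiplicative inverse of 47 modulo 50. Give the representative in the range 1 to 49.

47·33 = 1551 = 31·50 + 1, so 47⁻¹ ≡ 33 (mod 50).

33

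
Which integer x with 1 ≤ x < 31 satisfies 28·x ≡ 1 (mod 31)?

10

31 = 1·28 + 3
28 = 9·3 + 1
3 = 3·1 + 0
Back-substituting gives 28·10 ≡ 1 (mod 31).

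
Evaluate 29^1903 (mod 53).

43

Square-and-reduce mod 53: 29^1≡29, 29^2≡46, 29^4≡49, 29^8≡16, 29^16≡44, 29^32≡28, 29^64≡42, 29^128≡15, 29^256≡13, 29^512≡10, 29^1024≡47.
1903 = 1 + 2 + 4 + 8 + 32 + 64 + 256 + 512 + 1024, so 29^1903 ≡ 29·46·49·16·28·42·13·10·47 ≡ 43 (mod 53).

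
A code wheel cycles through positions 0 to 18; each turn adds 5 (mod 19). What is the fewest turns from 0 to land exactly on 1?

5·4 = 20 = 1·19 + 1, so 5⁻¹ ≡ 4 (mod 19).

4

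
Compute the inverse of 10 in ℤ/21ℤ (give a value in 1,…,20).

10·19 = 190 = 9·21 + 1, so 10⁻¹ ≡ 19 (mod 21).

19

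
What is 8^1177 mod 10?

Last digits of 8^n: 8, 4, 2, 6 (period 4).
1177 leaves remainder 1 on division by 4, so 8^1177 ends in 8.

8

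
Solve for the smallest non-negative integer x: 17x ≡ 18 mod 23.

20

17⁻¹ ≡ 19 (mod 23) because 17·19 = 323 = 14·23 + 1.
Multiplying both sides by 19: x ≡ 19·18 = 342 ≡ 20 (mod 23).
Check: 17·20 = 340 = 14·23 + 18.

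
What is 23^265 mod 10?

The units digit of 23^n cycles with period 4: 3, 9, 7, 1, …
265 mod 4 = 1, so the last digit matches 3^1 = 3.

3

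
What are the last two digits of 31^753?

Successive squares of 31 mod 100: 31^1≡31, 31^2≡61, 31^4≡21, 31^8≡41, 31^16≡81, 31^32≡61, 31^64≡21, 31^128≡41, 31^256≡81, 31^512≡61.
753 = 1 + 16 + 32 + 64 + 128 + 512, so 31^753 ≡ 31·81·61·21·41·61 ≡ 91 (mod 100).

91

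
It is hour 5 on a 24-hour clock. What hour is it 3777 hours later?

14

3777 = 157·24 + 9, so 3777 mod 24 = 9.
(5 + 9) mod 24 = 14.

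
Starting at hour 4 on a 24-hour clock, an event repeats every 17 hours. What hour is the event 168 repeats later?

4

168·17 = 2856.
2856 mod 24 = 0 (since 119·24 = 2856).
(4 + 0) mod 24 = 4.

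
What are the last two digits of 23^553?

By repeated squaring mod 100: 23^1≡23, 23^2≡29, 23^4≡41, 23^8≡81, 23^16≡61, 23^32≡21, 23^64≡41, 23^128≡81, 23^256≡61, 23^512≡21.
Since 553 = 1 + 8 + 32 + 512 in binary, 23^553 ≡ 23·81·21·21 ≡ 83 (mod 100).

83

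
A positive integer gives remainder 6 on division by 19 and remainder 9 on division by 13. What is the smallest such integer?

Since 13·3 ≡ 1 (mod 19), take x = 9 + 13·((6−9)·3 mod 19) = 9 + 13·10 = 139.
Check: 139 mod 19 = 6, 139 mod 13 = 9.

139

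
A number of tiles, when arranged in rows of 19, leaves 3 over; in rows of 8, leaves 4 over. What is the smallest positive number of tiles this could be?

x ≡ 4 (mod 8) gives x ∈ {4, 12, 20, 28, 36, 44, 52, 60}.
The first of these with x mod 19 = 3 is 60.

60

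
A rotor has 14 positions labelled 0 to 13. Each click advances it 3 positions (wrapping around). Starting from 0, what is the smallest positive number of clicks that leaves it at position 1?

5

14 = 4·3 + 2
3 = 1·2 + 1
2 = 2·1 + 0
Back-substituting gives 3·5 ≡ 1 (mod 14).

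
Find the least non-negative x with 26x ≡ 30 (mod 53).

46

The inverse of 26 mod 53 is 51 (since 26·51 = 1326 ≡ 1).
So x ≡ 51·30 = 1530 ≡ 46 (mod 53).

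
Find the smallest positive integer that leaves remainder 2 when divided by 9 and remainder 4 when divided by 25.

Since 25·4 ≡ 1 (mod 9), take x = 4 + 25·((2−4)·4 mod 9) = 4 + 25·1 = 29.
Check: 29 mod 9 = 2, 29 mod 25 = 4.

29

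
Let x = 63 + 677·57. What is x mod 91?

68

677·57 = 38589.
Dividing 38589 by 91 gives quotient 424 and remainder 5.
(63 + 5) mod 91 = 68.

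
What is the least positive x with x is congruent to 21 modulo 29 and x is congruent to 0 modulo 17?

340

x ≡ 0 (mod 17) gives x ∈ {0, 17, 34, 51, 68, 85, 102, 119, …}.
The first of these with x mod 29 = 21 is 340.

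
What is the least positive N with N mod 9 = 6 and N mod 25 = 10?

Since 25·4 ≡ 1 (mod 9), take x = 10 + 25·((6−10)·4 mod 9) = 10 + 25·2 = 60.
Check: 60 mod 9 = 6, 60 mod 25 = 10.

60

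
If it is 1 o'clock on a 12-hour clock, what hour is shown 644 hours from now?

644 mod 12 = 8 (since 53·12 = 636).
1 + 8 → 9 on a 12-hour dial.

9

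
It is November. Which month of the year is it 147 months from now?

February

Dividing 147 by 12 gives quotient 12 and remainder 3.
November + 3 months → February.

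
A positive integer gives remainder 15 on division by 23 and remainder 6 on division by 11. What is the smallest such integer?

x ≡ 6 (mod 11) gives x ∈ {6, 17, 28, 39, 50, 61}.
The first of these with x mod 23 = 15 is 61.

61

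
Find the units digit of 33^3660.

Powers of 3 mod 10 repeat with period 4: 3, 9, 7, 1.
3660 mod 4 = 0, so the last digit matches 3^4 = 1.

1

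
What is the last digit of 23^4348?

1

The units digit of 23^n cycles with period 4: 3, 9, 7, 1, …
4348 mod 4 = 0, so the last digit matches 3^4 = 1.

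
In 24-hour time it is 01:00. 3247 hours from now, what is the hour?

8

3247 = 135·24 + 7, so 3247 mod 24 = 7.
(1 + 7) mod 24 = 8.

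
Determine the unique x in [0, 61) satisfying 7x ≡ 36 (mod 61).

7⁻¹ ≡ 35 (mod 61) because 7·35 = 245 = 4·61 + 1.
Multiplying both sides by 35: x ≡ 35·36 = 1260 ≡ 40 (mod 61).

40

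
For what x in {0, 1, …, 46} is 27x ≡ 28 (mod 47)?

8

The inverse of 27 mod 47 is 7 (since 27·7 = 189 ≡ 1).
Multiplying both sides by 7: x ≡ 7·28 = 196 ≡ 8 (mod 47).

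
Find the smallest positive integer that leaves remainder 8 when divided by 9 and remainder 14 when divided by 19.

x ≡ 8 (mod 9) gives x ∈ {8, 17, 26, 35, 44, 53, 62, 71}.
The first of these with x mod 19 = 14 is 71.

71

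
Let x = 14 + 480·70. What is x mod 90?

480·70 = 33600.
33600 − 373·90 = 30, so 33600 ≡ 30 (mod 90).
(14 + 30) mod 90 = 44.

44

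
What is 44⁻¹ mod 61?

61 = 1·44 + 17
44 = 2·17 + 10
17 = 1·10 + 7
10 = 1·7 + 3
7 = 2·3 + 1
3 = 3·1 + 0
Back-substituting gives 44·43 ≡ 1 (mod 61).

43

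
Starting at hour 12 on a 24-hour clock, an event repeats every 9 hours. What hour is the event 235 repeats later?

15

235·9 = 2115.
2115 mod 24 = 3 (since 88·24 = 2112).
(12 + 3) mod 24 = 15.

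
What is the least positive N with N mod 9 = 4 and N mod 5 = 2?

22

x ≡ 2 (mod 5) gives x ∈ {2, 7, 12, 17, 22}.
The first of these with x mod 9 = 4 is 22.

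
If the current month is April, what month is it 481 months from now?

481 − 40·12 = 1, so 481 ≡ 1 (mod 12).
April + 1 month → May.

May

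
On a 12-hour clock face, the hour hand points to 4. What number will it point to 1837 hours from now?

1837 − 153·12 = 1, so 1837 ≡ 1 (mod 12).
4 + 1 → 5 on a 12-hour dial.

5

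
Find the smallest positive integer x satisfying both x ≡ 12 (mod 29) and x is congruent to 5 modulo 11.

302

Since 11·8 ≡ 1 (mod 29), take x = 5 + 11·((12−5)·8 mod 29) = 5 + 11·27 = 302.
Check: 302 mod 29 = 12, 302 mod 11 = 5.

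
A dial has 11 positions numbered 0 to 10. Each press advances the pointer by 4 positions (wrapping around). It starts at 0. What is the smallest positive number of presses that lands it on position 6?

7

The inverse of 4 mod 11 is 3 (since 4·3 = 12 ≡ 1).
So x ≡ 3·6 = 18 ≡ 7 (mod 11).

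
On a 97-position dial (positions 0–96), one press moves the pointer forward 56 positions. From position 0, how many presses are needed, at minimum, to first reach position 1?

26

97 = 1·56 + 41
56 = 1·41 + 15
41 = 2·15 + 11
15 = 1·11 + 4
11 = 2·4 + 3
4 = 1·3 + 1
3 = 3·1 + 0
Back-substituting gives 56·26 ≡ 1 (mod 97).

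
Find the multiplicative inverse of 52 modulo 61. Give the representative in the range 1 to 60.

27

52·27 = 1404 = 23·61 + 1, so 52⁻¹ ≡ 27 (mod 61).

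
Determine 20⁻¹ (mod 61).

58

61 = 3·20 + 1
20 = 20·1 + 0
Back-substituting gives 20·58 ≡ 1 (mod 61).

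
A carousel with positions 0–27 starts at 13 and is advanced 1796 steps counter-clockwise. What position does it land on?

1796 − 64·28 = 4, so 1796 ≡ 4 (mod 28).
(13 − 4) mod 28 = 9.

9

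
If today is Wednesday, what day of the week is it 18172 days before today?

Wednesday

18172 − 2596·7 = 0, so 18172 ≡ 0 (mod 7).
Wednesday − 0 days → Wednesday.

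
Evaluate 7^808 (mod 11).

By repeated squaring mod 11: 7^1≡7, 7^2≡5, 7^4≡3, 7^8≡9, 7^16≡4, 7^32≡5, 7^64≡3, 7^128≡9, 7^256≡4, 7^512≡5.
808 = 8 + 32 + 256 + 512, so 7^808 ≡ 9·5·4·5 ≡ 9 (mod 11).

9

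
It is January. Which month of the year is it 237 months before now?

Dividing 237 by 12 gives quotient 19 and remainder 9.
January − 9 months → April.

April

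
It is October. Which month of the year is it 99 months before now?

99 mod 12 = 3 (since 8·12 = 96).
October − 3 months → July.

July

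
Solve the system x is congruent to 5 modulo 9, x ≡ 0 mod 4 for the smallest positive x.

32

x ≡ 0 (mod 4) gives x ∈ {0, 4, 8, 12, 16, 20, 24, 28, …}.
The first of these with x mod 9 = 5 is 32.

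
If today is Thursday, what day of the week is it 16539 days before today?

Saturday

16539 − 2362·7 = 5, so 16539 ≡ 5 (mod 7).
Thursday − 5 days → Saturday.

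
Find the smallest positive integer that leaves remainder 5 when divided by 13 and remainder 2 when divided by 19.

x ≡ 5 (mod 13) gives x ∈ {5, 18, 31, 44, 57, 70, 83, 96, …}.
The first of these with x mod 19 = 2 is 135.

135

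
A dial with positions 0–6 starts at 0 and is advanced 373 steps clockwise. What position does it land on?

2

Dividing 373 by 7 gives quotient 53 and remainder 2.
(0 + 2) mod 7 = 2.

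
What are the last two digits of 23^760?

Successive squares of 23 mod 100: 23^1≡23, 23^2≡29, 23^4≡41, 23^8≡81, 23^16≡61, 23^32≡21, 23^64≡41, 23^128≡81, 23^256≡61, 23^512≡21.
Since 760 = 8 + 16 + 32 + 64 + 128 + 512 in binary, 23^760 ≡ 81·61·21·41·81·21 ≡ 1 (mod 100).

01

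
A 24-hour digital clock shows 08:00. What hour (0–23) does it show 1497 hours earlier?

23

1497 mod 24 = 9 (since 62·24 = 1488).
(8 − 9) mod 24 = 23.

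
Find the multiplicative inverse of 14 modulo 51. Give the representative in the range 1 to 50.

51 = 3·14 + 9
14 = 1·9 + 5
9 = 1·5 + 4
5 = 1·4 + 1
4 = 4·1 + 0
Back-substituting gives 14·11 ≡ 1 (mod 51).

11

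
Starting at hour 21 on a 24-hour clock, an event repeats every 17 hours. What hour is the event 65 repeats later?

65·17 = 1105.
1105 − 46·24 = 1, so 1105 ≡ 1 (mod 24).
(21 + 1) mod 24 = 22.

22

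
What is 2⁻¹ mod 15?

8

15 = 7·2 + 1
2 = 2·1 + 0
Back-substituting gives 2·8 ≡ 1 (mod 15).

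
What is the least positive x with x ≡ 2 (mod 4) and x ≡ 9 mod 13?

x ≡ 2 (mod 4) gives x ∈ {2, 6, 10, 14, 18, 22}.
The first of these with x mod 13 = 9 is 22.

22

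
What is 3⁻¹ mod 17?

17 = 5·3 + 2
3 = 1·2 + 1
2 = 2·1 + 0
Back-substituting gives 3·6 ≡ 1 (mod 17).

6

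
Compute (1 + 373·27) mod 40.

373·27 = 10071.
10071 − 251·40 = 31, so 10071 ≡ 31 (mod 40).
(1 + 31) mod 40 = 32.

32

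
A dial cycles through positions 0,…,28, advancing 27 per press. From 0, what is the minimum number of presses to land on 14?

The inverse of 27 mod 29 is 14 (since 27·14 = 378 ≡ 1).
Multiplying both sides by 14: x ≡ 14·14 = 196 ≡ 22 (mod 29).
Check: 27·22 = 594 = 20·29 + 14.

22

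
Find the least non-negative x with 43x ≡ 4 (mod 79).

The inverse of 43 mod 79 is 68 (since 43·68 = 2924 ≡ 1).
Multiplying both sides by 68: x ≡ 68·4 = 272 ≡ 35 (mod 79).
Check: 43·35 = 1505 = 19·79 + 4.

35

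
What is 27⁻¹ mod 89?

27·33 = 891 = 10·89 + 1, so 27⁻¹ ≡ 33 (mod 89).

33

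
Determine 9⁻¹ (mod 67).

67 = 7·9 + 4
9 = 2·4 + 1
4 = 4·1 + 0
Back-substituting gives 9·15 ≡ 1 (mod 67).

15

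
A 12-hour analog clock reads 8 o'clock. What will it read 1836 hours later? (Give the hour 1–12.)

1836 = 153·12 + 0, so 1836 mod 12 = 0.
8 + 0 → 8 on a 12-hour dial.

8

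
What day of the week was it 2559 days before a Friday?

Monday

2559 − 365·7 = 4, so 2559 ≡ 4 (mod 7).
Friday − 4 days → Monday.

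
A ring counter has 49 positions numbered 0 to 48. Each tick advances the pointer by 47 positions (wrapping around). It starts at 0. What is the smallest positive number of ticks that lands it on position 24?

37

The inverse of 47 mod 49 is 24 (since 47·24 = 1128 ≡ 1).
So x ≡ 24·24 = 576 ≡ 37 (mod 49).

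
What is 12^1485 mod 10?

The units digit of 12^n cycles with period 4: 2, 4, 8, 6, …
1485 leaves remainder 1 on division by 4, so 12^1485 ends in 2.

2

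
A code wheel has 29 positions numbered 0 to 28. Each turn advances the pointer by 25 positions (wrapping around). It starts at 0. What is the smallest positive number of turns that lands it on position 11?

19

25⁻¹ ≡ 7 (mod 29) because 25·7 = 175 = 6·29 + 1.
So x ≡ 7·11 = 77 ≡ 19 (mod 29).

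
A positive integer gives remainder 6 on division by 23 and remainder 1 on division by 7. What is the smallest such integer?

x ≡ 1 (mod 7) gives x ∈ {1, 8, 15, 22, 29}.
The first of these with x mod 23 = 6 is 29.

29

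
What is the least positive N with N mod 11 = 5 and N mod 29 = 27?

Since 29·8 ≡ 1 (mod 11), take x = 27 + 29·((5−27)·8 mod 11) = 27 + 29·0 = 27.
Check: 27 mod 11 = 5, 27 mod 29 = 27.

27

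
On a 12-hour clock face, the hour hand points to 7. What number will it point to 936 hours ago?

Dividing 936 by 12 gives quotient 78 and remainder 0.
7 − 0 → 7 on a 12-hour dial.

7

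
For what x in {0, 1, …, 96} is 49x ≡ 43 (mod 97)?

86

49⁻¹ ≡ 2 (mod 97) because 49·2 = 98 = 1·97 + 1.
Multiplying both sides by 2: x ≡ 2·43 = 86 ≡ 86 (mod 97).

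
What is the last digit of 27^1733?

Last digits of 7^n: 7, 9, 3, 1 (period 4).
1733 mod 4 = 1, so the last digit matches 7^1 = 7.

7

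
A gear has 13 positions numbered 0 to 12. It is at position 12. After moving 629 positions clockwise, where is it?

629 − 48·13 = 5, so 629 ≡ 5 (mod 13).
(12 + 5) mod 13 = 4.

4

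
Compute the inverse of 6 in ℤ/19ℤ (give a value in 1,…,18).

6·16 = 96 = 5·19 + 1, so 6⁻¹ ≡ 16 (mod 19).

16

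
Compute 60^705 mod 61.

60

Square-and-reduce mod 61: 60^1≡60, 60^2≡1, 60^4≡1, 60^8≡1, 60^16≡1, 60^32≡1, 60^64≡1, 60^128≡1, 60^256≡1, 60^512≡1.
705 = 1 + 64 + 128 + 512, so 60^705 ≡ 60·1·1·1 ≡ 60 (mod 61).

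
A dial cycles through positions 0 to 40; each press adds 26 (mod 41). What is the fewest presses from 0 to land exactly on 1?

30

26·30 = 780 = 19·41 + 1, so 26⁻¹ ≡ 30 (mod 41).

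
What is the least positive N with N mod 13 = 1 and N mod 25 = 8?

183

x ≡ 1 (mod 13) gives x ∈ {1, 14, 27, 40, 53, 66, 79, 92, …}.
The first of these with x mod 25 = 8 is 183.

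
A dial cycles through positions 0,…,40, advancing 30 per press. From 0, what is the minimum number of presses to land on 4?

30⁻¹ ≡ 26 (mod 41) because 30·26 = 780 = 19·41 + 1.
So x ≡ 26·4 = 104 ≡ 22 (mod 41).

22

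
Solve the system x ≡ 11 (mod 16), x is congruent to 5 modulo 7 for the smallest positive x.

x ≡ 5 (mod 7) gives x ∈ {5, 12, 19, 26, 33, 40, 47, 54, …}.
The first of these with x mod 16 = 11 is 75.

75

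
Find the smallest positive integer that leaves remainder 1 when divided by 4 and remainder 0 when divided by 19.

57

x ≡ 1 (mod 4) gives x ∈ {1, 5, 9, 13, 17, 21, 25, 29, …}.
The first of these with x mod 19 = 0 is 57.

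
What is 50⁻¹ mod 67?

63

50·63 = 3150 = 47·67 + 1, so 50⁻¹ ≡ 63 (mod 67).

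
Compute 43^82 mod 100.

Successive squares of 43 mod 100: 43^1≡43, 43^2≡49, 43^4≡1, 43^8≡1, 43^16≡1, 43^32≡1, 43^64≡1.
82 = 2 + 16 + 64, so 43^82 ≡ 49·1·1 ≡ 49 (mod 100).

49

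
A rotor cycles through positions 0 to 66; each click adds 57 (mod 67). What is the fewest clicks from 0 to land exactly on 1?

57·20 = 1140 = 17·67 + 1, so 57⁻¹ ≡ 20 (mod 67).

20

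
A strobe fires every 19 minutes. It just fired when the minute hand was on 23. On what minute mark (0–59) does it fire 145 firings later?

145·19 = 2755.
2755 = 45·60 + 55, so 2755 mod 60 = 55.
(23 + 55) mod 60 = 18.

18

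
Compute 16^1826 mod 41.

Square-and-reduce mod 41: 16^1≡16, 16^2≡10, 16^4≡18, 16^8≡37, 16^16≡16, 16^32≡10, 16^64≡18, 16^128≡37, 16^256≡16, 16^512≡10, 16^1024≡18.
Since 1826 = 2 + 32 + 256 + 512 + 1024 in binary, 16^1826 ≡ 10·10·16·10·18 ≡ 16 (mod 41).

16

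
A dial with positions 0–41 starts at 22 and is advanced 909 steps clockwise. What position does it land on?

7

909 = 21·42 + 27, so 909 mod 42 = 27.
(22 + 27) mod 42 = 7.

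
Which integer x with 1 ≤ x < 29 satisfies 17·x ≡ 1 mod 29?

12

29 = 1·17 + 12
17 = 1·12 + 5
12 = 2·5 + 2
5 = 2·2 + 1
2 = 2·1 + 0
Back-substituting gives 17·12 ≡ 1 (mod 29).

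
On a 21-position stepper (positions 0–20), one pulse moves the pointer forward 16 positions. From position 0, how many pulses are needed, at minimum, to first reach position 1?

21 = 1·16 + 5
16 = 3·5 + 1
5 = 5·1 + 0
Back-substituting gives 16·4 ≡ 1 (mod 21).

4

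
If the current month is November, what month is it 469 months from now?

December

Dividing 469 by 12 gives quotient 39 and remainder 1.
November + 1 month → December.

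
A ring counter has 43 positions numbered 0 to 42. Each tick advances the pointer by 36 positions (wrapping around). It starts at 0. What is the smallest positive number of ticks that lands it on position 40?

36⁻¹ ≡ 6 (mod 43) because 36·6 = 216 = 5·43 + 1.
So x ≡ 6·40 = 240 ≡ 25 (mod 43).

25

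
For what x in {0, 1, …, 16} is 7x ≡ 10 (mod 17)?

The inverse of 7 mod 17 is 5 (since 7·5 = 35 ≡ 1).
Multiplying both sides by 5: x ≡ 5·10 = 50 ≡ 16 (mod 17).
Check: 7·16 = 112 = 6·17 + 10.

16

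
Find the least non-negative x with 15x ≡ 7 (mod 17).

The inverse of 15 mod 17 is 8 (since 15·8 = 120 ≡ 1).
Multiplying both sides by 8: x ≡ 8·7 = 56 ≡ 5 (mod 17).
Check: 15·5 = 75 = 4·17 + 7.

5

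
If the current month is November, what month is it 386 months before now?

September

386 − 32·12 = 2, so 386 ≡ 2 (mod 12).
November − 2 months → September.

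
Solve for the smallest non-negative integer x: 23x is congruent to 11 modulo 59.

The inverse of 23 mod 59 is 18 (since 23·18 = 414 ≡ 1).
Multiplying both sides by 18: x ≡ 18·11 = 198 ≡ 21 (mod 59).

21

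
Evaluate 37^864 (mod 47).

9

Successive squares of 37 mod 47: 37^1≡37, 37^2≡6, 37^4≡36, 37^8≡27, 37^16≡24, 37^32≡12, 37^64≡3, 37^128≡9, 37^256≡34, 37^512≡28.
Since 864 = 32 + 64 + 256 + 512 in binary, 37^864 ≡ 12·3·34·28 ≡ 9 (mod 47).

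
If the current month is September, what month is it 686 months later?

November

686 − 57·12 = 2, so 686 ≡ 2 (mod 12).
September + 2 months → November.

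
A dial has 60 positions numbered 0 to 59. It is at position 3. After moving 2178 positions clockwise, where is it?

2178 = 36·60 + 18, so 2178 mod 60 = 18.
(3 + 18) mod 60 = 21.

21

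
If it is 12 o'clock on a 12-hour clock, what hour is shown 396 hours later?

396 mod 12 = 0 (since 33·12 = 396).
12 + 0 → 12 on a 12-hour dial.

12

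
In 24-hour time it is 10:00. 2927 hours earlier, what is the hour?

11

2927 mod 24 = 23 (since 121·24 = 2904).
(10 − 23) mod 24 = 11.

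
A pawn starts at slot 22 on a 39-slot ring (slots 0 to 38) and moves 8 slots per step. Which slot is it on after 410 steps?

26

410·8 = 3280.
3280 − 84·39 = 4, so 3280 ≡ 4 (mod 39).
(22 + 4) mod 39 = 26.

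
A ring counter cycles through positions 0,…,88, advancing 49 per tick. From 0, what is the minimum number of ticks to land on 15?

33

The inverse of 49 mod 89 is 20 (since 49·20 = 980 ≡ 1).
So x ≡ 20·15 = 300 ≡ 33 (mod 89).
Check: 49·33 = 1617 = 18·89 + 15.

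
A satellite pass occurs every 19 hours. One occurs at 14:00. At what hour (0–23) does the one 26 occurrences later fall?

4

26·19 = 494.
494 = 20·24 + 14, so 494 mod 24 = 14.
(14 + 14) mod 24 = 4.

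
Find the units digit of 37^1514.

Last digits of 7^n: 7, 9, 3, 1 (period 4).
1514 leaves remainder 2 on division by 4, so 37^1514 ends in 9.

9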